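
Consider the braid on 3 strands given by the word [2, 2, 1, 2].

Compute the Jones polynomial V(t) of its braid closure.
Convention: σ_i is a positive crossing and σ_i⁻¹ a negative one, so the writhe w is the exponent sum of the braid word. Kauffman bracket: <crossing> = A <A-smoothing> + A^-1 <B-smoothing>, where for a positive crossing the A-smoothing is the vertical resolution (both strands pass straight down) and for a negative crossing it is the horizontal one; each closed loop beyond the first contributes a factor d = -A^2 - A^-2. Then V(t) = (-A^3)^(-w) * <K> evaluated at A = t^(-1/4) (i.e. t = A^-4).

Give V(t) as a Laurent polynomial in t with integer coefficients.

Braid: s2 s2 s1 s2 on 3 strands, 4 crossings.
Writhe w = (#positive) - (#negative) = 4 - 0 = 4.
Enumerate smoothing states for the bracket polynomial. There are 2^4 = 16 states.
Smooth each crossing (0=||, 1=⌣⌢); contribution A^(Σ sign_k(1-2s_k)) * d^(L-1).
  state 0000: A-exp=+4, loops=3, term = A^4 * d^2
  state 0001: A-exp=+2, loops=2, term = A^2 * d^1
  state 0010: A-exp=+2, loops=2, term = A^2 * d^1
  state 0011: A-exp=+0, loops=1, term = A^0 * d^0
  state 0100: A-exp=+2, loops=2, term = A^2 * d^1
  state 0101: A-exp=+0, loops=3, term = A^0 * d^2
  state 0110: A-exp=+0, loops=1, term = A^0 * d^0
  state 0111: A-exp=-2, loops=2, term = A^-2 * d^1
  state 1000: A-exp=+2, loops=2, term = A^2 * d^1
  state 1001: A-exp=+0, loops=3, term = A^0 * d^2
  state 1010: A-exp=+0, loops=1, term = A^0 * d^0
  state 1011: A-exp=-2, loops=2, term = A^-2 * d^1
  state 1100: A-exp=+0, loops=3, term = A^0 * d^2
  state 1101: A-exp=-2, loops=4, term = A^-2 * d^3
  state 1110: A-exp=-2, loops=2, term = A^-2 * d^1
  state 1111: A-exp=-4, loops=3, term = A^-4 * d^2
Collect the terms by A-exponent (count of states per loop number):
Powers of d = -A^2 - A^-2: d^2 = A^4 + 2 + A^-4; d^3 = -A^6 - 3*A^2 - 3*A^-2 - A^-6.
  A^4 * (d^2) = A^8 + 2*A^4 + 1
  A^2 * (4*d) = -4*A^4 - 4
  A^0 * (3 + 3*d^2) = 3*A^4 + 9 + 3*A^-4
  A^-2 * (3*d + d^3) = -A^4 - 6 - 6*A^-4 - A^-8
  A^-4 * (d^2) = 1 + 2*A^-4 + A^-8
Summing the groups: <K> = A^8 + 1 - A^-4
Normalise by the writhe: (-A^3)^(-w) = (-A^3)^(-4) = A^-12, so f(A) = A^-12 * <K> = A^-4 + A^-12 - A^-16.
Substitute A = t^(-1/4), i.e. A^e → t^(-e/4): V(t) = -t^4 + t^3 + t

Answer: -t^4 + t^3 + t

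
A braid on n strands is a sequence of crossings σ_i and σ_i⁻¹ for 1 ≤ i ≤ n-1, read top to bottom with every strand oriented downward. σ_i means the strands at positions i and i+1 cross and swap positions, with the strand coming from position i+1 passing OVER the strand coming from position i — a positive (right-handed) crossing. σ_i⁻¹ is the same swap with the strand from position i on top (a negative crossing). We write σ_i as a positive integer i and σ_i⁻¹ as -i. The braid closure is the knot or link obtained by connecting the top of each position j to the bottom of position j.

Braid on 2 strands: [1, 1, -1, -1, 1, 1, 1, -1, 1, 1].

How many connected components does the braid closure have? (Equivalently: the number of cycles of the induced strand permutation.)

2

Derivation:
Track the strand permutation on 2 strands, starting from identity.
  step 1: s1 swaps positions 1,2 -> [2 1]
  step 2: s1 swaps positions 1,2 -> [1 2]
  step 3: s1^-1 swaps positions 1,2 -> [2 1]
  step 4: s1^-1 swaps positions 1,2 -> [1 2]
  step 5: s1 swaps positions 1,2 -> [2 1]
  step 6: s1 swaps positions 1,2 -> [1 2]
  step 7: s1 swaps positions 1,2 -> [2 1]
  step 8: s1^-1 swaps positions 1,2 -> [1 2]
  step 9: s1 swaps positions 1,2 -> [2 1]
  step 10: s1 swaps positions 1,2 -> [1 2]
Final permutation (position -> original strand): [1 2]
Closure components = cycle count of this permutation = 2.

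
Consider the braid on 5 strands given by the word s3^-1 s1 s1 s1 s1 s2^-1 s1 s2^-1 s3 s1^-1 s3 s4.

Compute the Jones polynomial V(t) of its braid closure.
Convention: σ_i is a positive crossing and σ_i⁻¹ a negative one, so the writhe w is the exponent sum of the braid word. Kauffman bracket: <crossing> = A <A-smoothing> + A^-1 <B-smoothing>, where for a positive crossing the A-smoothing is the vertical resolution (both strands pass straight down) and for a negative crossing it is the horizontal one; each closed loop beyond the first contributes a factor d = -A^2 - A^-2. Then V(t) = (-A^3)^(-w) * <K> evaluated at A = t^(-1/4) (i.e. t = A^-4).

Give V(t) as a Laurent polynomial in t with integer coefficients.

The presented braid s3^-1 s1 s1 s1 s1 s2^-1 s1 s2^-1 s3 s1^-1 s3 s4 on 5 strands reduces by inverse Markov moves (closure unchanged at each step):
  Destabilize: the word has the form β·s4 where s4 occurs only as the final letter (β ∈ B_4); drop it and the last strand → 4 strands.
  Deconjugate: the word is γ·β·γ⁻¹ with γ = s3^-1 s1 (prefix) and γ⁻¹ = s1^-1 s3 (suffix); strip both.
  Destabilize: the word has the form β·s3 where s3 occurs only as the final letter (β ∈ B_3); drop it and the last strand → 3 strands.
Reduced to β = s1 s1 s1 s2^-1 s1 s2^-1 on 3 strands, 6 crossings.
Compute on β:
Braid: s1 s1 s1 s2^-1 s1 s2^-1 on 3 strands, 6 crossings.
Writhe w = (#positive) - (#negative) = 4 - 2 = 2.
Enumerate smoothing states for the bracket polynomial. There are 2^6 = 64 states.
Smooth each crossing (0=||, 1=⌣⌢); contribution A^(Σ sign_k(1-2s_k)) * d^(L-1).
Tabulate the states by total A-exponent and number of loops L (A-exp: L × count):
  A^6: L=3 ×1
  A^4: L=2 ×6
  A^2: L=1 ×11, L=3 ×4
  A^0: L=2 ×19, L=4 ×1
  A^-2: L=3 ×15
  A^-4: L=4 ×6
  A^-6: L=5 ×1
Each group contributes A^e * Σ count * d^(L-1):
Powers of d = -A^2 - A^-2: d^2 = A^4 + 2 + A^-4; d^3 = -A^6 - 3*A^2 - 3*A^-2 - A^-6; d^4 = A^8 + 4*A^4 + 6 + 4*A^-4 + A^-8.
  A^6 * (d^2) = A^10 + 2*A^6 + A^2
  A^4 * (6*d) = -6*A^6 - 6*A^2
  A^2 * (11 + 4*d^2) = 4*A^6 + 19*A^2 + 4*A^-2
  A^0 * (19*d + d^3) = -A^6 - 22*A^2 - 22*A^-2 - A^-6
  A^-2 * (15*d^2) = 15*A^2 + 30*A^-2 + 15*A^-6
  A^-4 * (6*d^3) = -6*A^2 - 18*A^-2 - 18*A^-6 - 6*A^-10
  A^-6 * (d^4) = A^2 + 4*A^-2 + 6*A^-6 + 4*A^-10 + A^-14
Summing the groups: <K> = A^10 - A^6 + 2*A^2 - 2*A^-2 + 2*A^-6 - 2*A^-10 + A^-14
Normalise by the writhe: (-A^3)^(-w) = (-A^3)^(-2) = A^-6, so f(A) = A^-6 * <K> = A^4 - 1 + 2*A^-4 - 2*A^-8 + 2*A^-12 - 2*A^-16 + A^-20.
Substitute A = t^(-1/4), i.e. A^e → t^(-e/4): V(t) = t^5 - 2*t^4 + 2*t^3 - 2*t^2 + 2*t - 1 + t^-1

Answer: t^5 - 2*t^4 + 2*t^3 - 2*t^2 + 2*t - 1 + t^-1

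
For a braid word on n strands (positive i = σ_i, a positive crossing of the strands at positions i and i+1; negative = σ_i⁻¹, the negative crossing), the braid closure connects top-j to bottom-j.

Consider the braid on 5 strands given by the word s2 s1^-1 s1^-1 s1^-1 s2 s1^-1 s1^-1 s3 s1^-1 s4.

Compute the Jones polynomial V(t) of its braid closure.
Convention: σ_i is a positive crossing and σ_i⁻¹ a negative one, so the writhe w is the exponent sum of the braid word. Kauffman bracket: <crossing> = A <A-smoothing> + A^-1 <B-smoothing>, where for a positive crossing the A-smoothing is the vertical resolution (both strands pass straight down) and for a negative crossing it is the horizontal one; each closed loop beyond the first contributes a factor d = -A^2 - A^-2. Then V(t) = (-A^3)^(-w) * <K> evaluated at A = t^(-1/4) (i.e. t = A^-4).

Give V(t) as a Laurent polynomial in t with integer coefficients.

The presented braid s2 s1^-1 s1^-1 s1^-1 s2 s1^-1 s1^-1 s3 s1^-1 s4 on 5 strands reduces by inverse Markov moves (closure unchanged at each step):
  Destabilize: the word has the form β·s4 where s4 occurs only as the final letter (β ∈ B_4); drop it and the last strand → 4 strands.
Reduced to β = s2 s1^-1 s1^-1 s1^-1 s2 s1^-1 s1^-1 s3 s1^-1 on 4 strands, 9 crossings.
Compute on β:
Braid: s2 s1^-1 s1^-1 s1^-1 s2 s1^-1 s1^-1 s3 s1^-1 on 4 strands, 9 crossings.
Writhe w = (#positive) - (#negative) = 3 - 6 = -3.
State-sum expansion of <K>. There are 2^9 = 512 states.
Each crossing splits two ways (0=vertical, 1=horizontal). The state's weight is A^(#A-smoothings - #B-smoothings) * d^(loops - 1).
Tabulate the states by total A-exponent and number of loops L (A-exp: L × count):
  A^9: L=8 ×1
  A^7: L=7 ×9
  A^5: L=6 ×36
  A^3: L=5 ×84
  A^1: L=4 ×126
  A^-1: L=3 ×124, L=5 ×2
  A^-3: L=2 ×75, L=4 ×9
  A^-5: L=1 ×21, L=3 ×15
  A^-7: L=2 ×8, L=4 ×1
  A^-9: L=3 ×1
Each group contributes A^e * Σ count * d^(L-1):
Powers of d = -A^2 - A^-2: d^2 = A^4 + 2 + A^-4; d^3 = -A^6 - 3*A^2 - 3*A^-2 - A^-6; d^4 = A^8 + 4*A^4 + 6 + 4*A^-4 + A^-8; d^5 = -A^10 - 5*A^6 - 10*A^2 - 10*A^-2 - 5*A^-6 - A^-10; d^6 = A^12 + 6*A^8 + 15*A^4 + 20 + 15*A^-4 + 6*A^-8 + A^-12; d^7 = -A^14 - 7*A^10 - 21*A^6 - 35*A^2 - 35*A^-2 - 21*A^-6 - 7*A^-10 - A^-14.
  A^9 * (d^7) = -A^23 - 7*A^19 - 21*A^15 - 35*A^11 - 35*A^7 - 21*A^3 - 7*A^-1 - A^-5
  A^7 * (9*d^6) = 9*A^19 + 54*A^15 + 135*A^11 + 180*A^7 + 135*A^3 + 54*A^-1 + 9*A^-5
  A^5 * (36*d^5) = -36*A^15 - 180*A^11 - 360*A^7 - 360*A^3 - 180*A^-1 - 36*A^-5
  A^3 * (84*d^4) = 84*A^11 + 336*A^7 + 504*A^3 + 336*A^-1 + 84*A^-5
  A^1 * (126*d^3) = -126*A^7 - 378*A^3 - 378*A^-1 - 126*A^-5
  A^-1 * (124*d^2 + 2*d^4) = 2*A^7 + 132*A^3 + 260*A^-1 + 132*A^-5 + 2*A^-9
  A^-3 * (75*d + 9*d^3) = -9*A^3 - 102*A^-1 - 102*A^-5 - 9*A^-9
  A^-5 * (21 + 15*d^2) = 15*A^-1 + 51*A^-5 + 15*A^-9
  A^-7 * (8*d + d^3) = -A^-1 - 11*A^-5 - 11*A^-9 - A^-13
  A^-9 * (d^2) = A^-5 + 2*A^-9 + A^-13
Summing the groups: <K> = -A^23 + 2*A^19 - 3*A^15 + 4*A^11 - 3*A^7 + 3*A^3 - 3*A^-1 + A^-5 - A^-9
Normalise by the writhe: (-A^3)^(-w) = (-A^3)^(3) = -A^9, so f(A) = -A^9 * <K> = A^32 - 2*A^28 + 3*A^24 - 4*A^20 + 3*A^16 - 3*A^12 + 3*A^8 - A^4 + 1.
Substitute A = t^(-1/4), i.e. A^e → t^(-e/4): V(t) = 1 - t^-1 + 3*t^-2 - 3*t^-3 + 3*t^-4 - 4*t^-5 + 3*t^-6 - 2*t^-7 + t^-8

Answer: 1 - t^-1 + 3*t^-2 - 3*t^-3 + 3*t^-4 - 4*t^-5 + 3*t^-6 - 2*t^-7 + t^-8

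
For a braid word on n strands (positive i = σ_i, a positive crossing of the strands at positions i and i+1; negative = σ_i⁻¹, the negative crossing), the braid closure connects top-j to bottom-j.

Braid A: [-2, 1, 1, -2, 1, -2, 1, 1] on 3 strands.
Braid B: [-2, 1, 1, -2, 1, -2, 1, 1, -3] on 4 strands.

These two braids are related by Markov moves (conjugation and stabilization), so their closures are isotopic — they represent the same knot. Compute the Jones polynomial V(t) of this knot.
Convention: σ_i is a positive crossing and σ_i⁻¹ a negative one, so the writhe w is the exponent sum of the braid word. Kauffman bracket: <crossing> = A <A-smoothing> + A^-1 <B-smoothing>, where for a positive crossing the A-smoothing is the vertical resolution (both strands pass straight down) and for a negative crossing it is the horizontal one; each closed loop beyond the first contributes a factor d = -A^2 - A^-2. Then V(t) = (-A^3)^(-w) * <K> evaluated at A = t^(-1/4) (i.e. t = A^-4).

-t^6 + 3*t^5 - 5*t^4 + 6*t^3 - 6*t^2 + 6*t - 4 + 3*t^-1 - t^-2

Derivation:
Markov-equivalent braids have isotopic closures, hence identical knot invariants. Strip the Markov moves from each word to reach a common short braid β, then compute V(t) once on β.
Braid A: s2^-1 s1 s1 s2^-1 s1 s2^-1 s1 s1 on 3 strands has no conjugating prefix/suffix or stabilization to strip; take β = s2^-1 s1 s1 s2^-1 s1 s2^-1 s1 s1.
Braid B: s2^-1 s1 s1 s2^-1 s1 s2^-1 s1 s1 s3^-1 on 4 strands reduces by inverse Markov moves (closure unchanged at each step):
  Destabilize: the word has the form β·s3^-1 where s3^-1 occurs only as the final letter (β ∈ B_3); drop it and the last strand → 3 strands.
Reduced to β = s2^-1 s1 s1 s2^-1 s1 s2^-1 s1 s1 on 3 strands, 8 crossings.
Both give the same β = s2^-1 s1 s1 s2^-1 s1 s2^-1 s1 s1 on 3 strands, so one state sum suffices:
Braid: s2^-1 s1 s1 s2^-1 s1 s2^-1 s1 s1 on 3 strands, 8 crossings.
Writhe w = (#positive) - (#negative) = 5 - 3 = 2.
Enumerate smoothing states for the bracket polynomial. There are 2^8 = 256 states.
For each crossing: s=0 is the vertical smoothing, s=1 horizontal. Crossing k contributes A^(sign_k * (1 - 2*s_k)); loop factor d = -A^2 - A^-2.
Tabulate the states by total A-exponent and number of loops L (A-exp: L × count):
  A^8: L=4 ×1
  A^6: L=3 ×8
  A^4: L=2 ×26, L=4 ×2
  A^2: L=1 ×35, L=3 ×21
  A^0: L=2 ×63, L=4 ×7
  A^-2: L=3 ×55, L=5 ×1
  A^-4: L=4 ×28
  A^-6: L=5 ×8
  A^-8: L=6 ×1
Each group contributes A^e * Σ count * d^(L-1):
Powers of d = -A^2 - A^-2: d^2 = A^4 + 2 + A^-4; d^3 = -A^6 - 3*A^2 - 3*A^-2 - A^-6; d^4 = A^8 + 4*A^4 + 6 + 4*A^-4 + A^-8; d^5 = -A^10 - 5*A^6 - 10*A^2 - 10*A^-2 - 5*A^-6 - A^-10.
  A^8 * (d^3) = -A^14 - 3*A^10 - 3*A^6 - A^2
  A^6 * (8*d^2) = 8*A^10 + 16*A^6 + 8*A^2
  A^4 * (26*d + 2*d^3) = -2*A^10 - 32*A^6 - 32*A^2 - 2*A^-2
  A^2 * (35 + 21*d^2) = 21*A^6 + 77*A^2 + 21*A^-2
  A^0 * (63*d + 7*d^3) = -7*A^6 - 84*A^2 - 84*A^-2 - 7*A^-6
  A^-2 * (55*d^2 + d^4) = A^6 + 59*A^2 + 116*A^-2 + 59*A^-6 + A^-10
  A^-4 * (28*d^3) = -28*A^2 - 84*A^-2 - 84*A^-6 - 28*A^-10
  A^-6 * (8*d^4) = 8*A^2 + 32*A^-2 + 48*A^-6 + 32*A^-10 + 8*A^-14
  A^-8 * (d^5) = -A^2 - 5*A^-2 - 10*A^-6 - 10*A^-10 - 5*A^-14 - A^-18
Summing the groups: <K> = -A^14 + 3*A^10 - 4*A^6 + 6*A^2 - 6*A^-2 + 6*A^-6 - 5*A^-10 + 3*A^-14 - A^-18
Normalise by the writhe: (-A^3)^(-w) = (-A^3)^(-2) = A^-6, so f(A) = A^-6 * <K> = -A^8 + 3*A^4 - 4 + 6*A^-4 - 6*A^-8 + 6*A^-12 - 5*A^-16 + 3*A^-20 - A^-24.
Substitute A = t^(-1/4), i.e. A^e → t^(-e/4): V(t) = -t^6 + 3*t^5 - 5*t^4 + 6*t^3 - 6*t^2 + 6*t - 4 + 3*t^-1 - t^-2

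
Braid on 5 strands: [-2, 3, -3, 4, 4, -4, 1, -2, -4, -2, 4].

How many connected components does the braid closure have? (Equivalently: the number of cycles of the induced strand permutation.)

2

Derivation:
Track the strand permutation on 5 strands, starting from identity.
  step 1: s2^-1 swaps positions 2,3 -> [1 3 2 4 5]
  step 2: s3 swaps positions 3,4 -> [1 3 4 2 5]
  step 3: s3^-1 swaps positions 3,4 -> [1 3 2 4 5]
  step 4: s4 swaps positions 4,5 -> [1 3 2 5 4]
  step 5: s4 swaps positions 4,5 -> [1 3 2 4 5]
  step 6: s4^-1 swaps positions 4,5 -> [1 3 2 5 4]
  step 7: s1 swaps positions 1,2 -> [3 1 2 5 4]
  step 8: s2^-1 swaps positions 2,3 -> [3 2 1 5 4]
  step 9: s4^-1 swaps positions 4,5 -> [3 2 1 4 5]
  step 10: s2^-1 swaps positions 2,3 -> [3 1 2 4 5]
  step 11: s4 swaps positions 4,5 -> [3 1 2 5 4]
Final permutation (position -> original strand): [3 1 2 5 4]
Closure components = cycle count of this permutation = 2.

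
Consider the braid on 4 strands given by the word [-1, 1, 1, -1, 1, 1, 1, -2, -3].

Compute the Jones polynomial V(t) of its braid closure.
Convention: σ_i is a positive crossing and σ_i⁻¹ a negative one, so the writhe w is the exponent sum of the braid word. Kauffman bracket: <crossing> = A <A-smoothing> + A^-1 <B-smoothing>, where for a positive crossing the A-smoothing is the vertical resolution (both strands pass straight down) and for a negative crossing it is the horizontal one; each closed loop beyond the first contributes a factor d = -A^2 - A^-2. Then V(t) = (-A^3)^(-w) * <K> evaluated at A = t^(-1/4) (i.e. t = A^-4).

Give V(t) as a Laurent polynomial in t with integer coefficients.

The presented braid s1^-1 s1 s1 s1^-1 s1 s1 s1 s2^-1 s3^-1 on 4 strands reduces by inverse Markov moves (closure unchanged at each step):
  Destabilize: the word has the form β·s3^-1 where s3^-1 occurs only as the final letter (β ∈ B_3); drop it and the last strand → 3 strands.
  Destabilize: the word has the form β·s2^-1 where s2^-1 occurs only as the final letter (β ∈ B_2); drop it and the last strand → 2 strands.
Reduced to β = s1^-1 s1 s1 s1^-1 s1 s1 s1 on 2 strands, 7 crossings.
Compute on β:
First cancel adjacent σ_i σ_i⁻¹ pairs (Reidemeister II — same braid, same closure): s1^-1 s1 s1 s1^-1 s1 s1 s1 → s1 s1 s1.
Braid: s1 s1 s1 on 2 strands, 3 crossings.
Writhe w = (#positive) - (#negative) = 3 - 0 = 3.
Computing the Kauffman bracket via state sum. There are 2^3 = 8 states.
Smooth each crossing (0=||, 1=⌣⌢); contribution A^(Σ sign_k(1-2s_k)) * d^(L-1).
  state 000: A-exp=+3, loops=2, term = A^3 * d^1
  state 001: A-exp=+1, loops=1, term = A^1 * d^0
  state 010: A-exp=+1, loops=1, term = A^1 * d^0
  state 011: A-exp=-1, loops=2, term = A^-1 * d^1
  state 100: A-exp=+1, loops=1, term = A^1 * d^0
  state 101: A-exp=-1, loops=2, term = A^-1 * d^1
  state 110: A-exp=-1, loops=2, term = A^-1 * d^1
  state 111: A-exp=-3, loops=3, term = A^-3 * d^2
Collect the terms by A-exponent (count of states per loop number):
Powers of d = -A^2 - A^-2: d^2 = A^4 + 2 + A^-4.
  A^3 * (d) = -A^5 - A
  A^1 * (3) = 3*A
  A^-1 * (3*d) = -3*A - 3*A^-3
  A^-3 * (d^2) = A + 2*A^-3 + A^-7
Summing the groups: <K> = -A^5 - A^-3 + A^-7
Normalise by the writhe: (-A^3)^(-w) = (-A^3)^(-3) = -A^-9, so f(A) = -A^-9 * <K> = A^-4 + A^-12 - A^-16.
Substitute A = t^(-1/4), i.e. A^e → t^(-e/4): V(t) = -t^4 + t^3 + t

Answer: -t^4 + t^3 + t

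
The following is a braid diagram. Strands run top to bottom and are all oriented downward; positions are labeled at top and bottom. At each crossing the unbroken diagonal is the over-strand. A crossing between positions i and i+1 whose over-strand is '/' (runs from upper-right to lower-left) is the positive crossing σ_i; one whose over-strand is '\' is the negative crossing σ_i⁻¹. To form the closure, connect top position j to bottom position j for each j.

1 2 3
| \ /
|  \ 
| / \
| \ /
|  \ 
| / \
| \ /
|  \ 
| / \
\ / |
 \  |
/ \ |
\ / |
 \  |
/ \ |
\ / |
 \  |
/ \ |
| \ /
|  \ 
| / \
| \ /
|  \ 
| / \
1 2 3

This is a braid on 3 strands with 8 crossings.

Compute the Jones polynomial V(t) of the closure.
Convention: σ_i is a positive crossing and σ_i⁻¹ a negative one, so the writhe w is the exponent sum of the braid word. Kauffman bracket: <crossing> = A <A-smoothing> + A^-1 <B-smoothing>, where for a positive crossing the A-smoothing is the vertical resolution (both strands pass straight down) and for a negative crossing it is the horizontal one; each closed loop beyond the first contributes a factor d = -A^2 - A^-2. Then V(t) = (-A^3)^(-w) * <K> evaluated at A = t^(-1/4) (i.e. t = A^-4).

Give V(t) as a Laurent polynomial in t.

t^-3 + 2*t^-5 - 2*t^-6 + 2*t^-7 - 3*t^-8 + 2*t^-9 - 2*t^-10 + t^-11

Derivation:
Reading the diagram top to bottom ('/'-over between positions i,i+1 = s_i, '\'-over = s_i^-1): braid word = s2^-1 s2^-1 s2^-1 s1^-1 s1^-1 s1^-1 s2^-1 s2^-1.
Braid: s2^-1 s2^-1 s2^-1 s1^-1 s1^-1 s1^-1 s2^-1 s2^-1 on 3 strands, 8 crossings.
Writhe w = (#positive) - (#negative) = 0 - 8 = -8.
Computing the Kauffman bracket via state sum. There are 2^8 = 256 states.
For each crossing: s=0 is the vertical smoothing, s=1 horizontal. Crossing k contributes A^(sign_k * (1 - 2*s_k)); loop factor d = -A^2 - A^-2.
Tabulate the states by total A-exponent and number of loops L (A-exp: L × count):
  A^8: L=7 ×1
  A^6: L=6 ×8
  A^4: L=5 ×28
  A^2: L=4 ×55, L=6 ×1
  A^0: L=3 ×65, L=5 ×5
  A^-2: L=2 ×45, L=4 ×11
  A^-4: L=1 ×15, L=3 ×13
  A^-6: L=2 ×8
  A^-8: L=3 ×1
Each group contributes A^e * Σ count * d^(L-1):
Powers of d = -A^2 - A^-2: d^2 = A^4 + 2 + A^-4; d^3 = -A^6 - 3*A^2 - 3*A^-2 - A^-6; d^4 = A^8 + 4*A^4 + 6 + 4*A^-4 + A^-8; d^5 = -A^10 - 5*A^6 - 10*A^2 - 10*A^-2 - 5*A^-6 - A^-10; d^6 = A^12 + 6*A^8 + 15*A^4 + 20 + 15*A^-4 + 6*A^-8 + A^-12.
  A^8 * (d^6) = A^20 + 6*A^16 + 15*A^12 + 20*A^8 + 15*A^4 + 6 + A^-4
  A^6 * (8*d^5) = -8*A^16 - 40*A^12 - 80*A^8 - 80*A^4 - 40 - 8*A^-4
  A^4 * (28*d^4) = 28*A^12 + 112*A^8 + 168*A^4 + 112 + 28*A^-4
  A^2 * (55*d^3 + d^5) = -A^12 - 60*A^8 - 175*A^4 - 175 - 60*A^-4 - A^-8
  A^0 * (65*d^2 + 5*d^4) = 5*A^8 + 85*A^4 + 160 + 85*A^-4 + 5*A^-8
  A^-2 * (45*d + 11*d^3) = -11*A^4 - 78 - 78*A^-4 - 11*A^-8
  A^-4 * (15 + 13*d^2) = 13 + 41*A^-4 + 13*A^-8
  A^-6 * (8*d) = -8*A^-4 - 8*A^-8
  A^-8 * (d^2) = A^-4 + 2*A^-8 + A^-12
Summing the groups: <K> = A^20 - 2*A^16 + 2*A^12 - 3*A^8 + 2*A^4 - 2 + 2*A^-4 + A^-12
Normalise by the writhe: (-A^3)^(-w) = (-A^3)^(8) = A^24, so f(A) = A^24 * <K> = A^44 - 2*A^40 + 2*A^36 - 3*A^32 + 2*A^28 - 2*A^24 + 2*A^20 + A^12.
Substitute A = t^(-1/4), i.e. A^e → t^(-e/4): V(t) = t^-3 + 2*t^-5 - 2*t^-6 + 2*t^-7 - 3*t^-8 + 2*t^-9 - 2*t^-10 + t^-11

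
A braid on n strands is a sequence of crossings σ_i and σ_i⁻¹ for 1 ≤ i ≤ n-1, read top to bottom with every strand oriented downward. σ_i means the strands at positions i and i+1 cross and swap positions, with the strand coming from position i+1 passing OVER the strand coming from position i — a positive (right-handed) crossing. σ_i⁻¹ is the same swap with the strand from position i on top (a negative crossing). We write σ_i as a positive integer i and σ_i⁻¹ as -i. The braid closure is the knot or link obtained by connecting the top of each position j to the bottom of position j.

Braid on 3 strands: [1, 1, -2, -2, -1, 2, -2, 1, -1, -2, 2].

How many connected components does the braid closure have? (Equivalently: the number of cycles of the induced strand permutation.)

Track the strand permutation on 3 strands, starting from identity.
  step 1: s1 swaps positions 1,2 -> [2 1 3]
  step 2: s1 swaps positions 1,2 -> [1 2 3]
  step 3: s2^-1 swaps positions 2,3 -> [1 3 2]
  step 4: s2^-1 swaps positions 2,3 -> [1 2 3]
  step 5: s1^-1 swaps positions 1,2 -> [2 1 3]
  step 6: s2 swaps positions 2,3 -> [2 3 1]
  step 7: s2^-1 swaps positions 2,3 -> [2 1 3]
  step 8: s1 swaps positions 1,2 -> [1 2 3]
  step 9: s1^-1 swaps positions 1,2 -> [2 1 3]
  step 10: s2^-1 swaps positions 2,3 -> [2 3 1]
  step 11: s2 swaps positions 2,3 -> [2 1 3]
Final permutation (position -> original strand): [2 1 3]
Closure components = cycle count of this permutation = 2.

Answer: 2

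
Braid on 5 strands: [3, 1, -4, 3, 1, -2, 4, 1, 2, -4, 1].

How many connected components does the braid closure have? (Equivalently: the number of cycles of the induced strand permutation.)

2

Derivation:
Track the strand permutation on 5 strands, starting from identity.
  step 1: s3 swaps positions 3,4 -> [1 2 4 3 5]
  step 2: s1 swaps positions 1,2 -> [2 1 4 3 5]
  step 3: s4^-1 swaps positions 4,5 -> [2 1 4 5 3]
  step 4: s3 swaps positions 3,4 -> [2 1 5 4 3]
  step 5: s1 swaps positions 1,2 -> [1 2 5 4 3]
  step 6: s2^-1 swaps positions 2,3 -> [1 5 2 4 3]
  step 7: s4 swaps positions 4,5 -> [1 5 2 3 4]
  step 8: s1 swaps positions 1,2 -> [5 1 2 3 4]
  step 9: s2 swaps positions 2,3 -> [5 2 1 3 4]
  step 10: s4^-1 swaps positions 4,5 -> [5 2 1 4 3]
  step 11: s1 swaps positions 1,2 -> [2 5 1 4 3]
Final permutation (position -> original strand): [2 5 1 4 3]
Closure components = cycle count of this permutation = 2.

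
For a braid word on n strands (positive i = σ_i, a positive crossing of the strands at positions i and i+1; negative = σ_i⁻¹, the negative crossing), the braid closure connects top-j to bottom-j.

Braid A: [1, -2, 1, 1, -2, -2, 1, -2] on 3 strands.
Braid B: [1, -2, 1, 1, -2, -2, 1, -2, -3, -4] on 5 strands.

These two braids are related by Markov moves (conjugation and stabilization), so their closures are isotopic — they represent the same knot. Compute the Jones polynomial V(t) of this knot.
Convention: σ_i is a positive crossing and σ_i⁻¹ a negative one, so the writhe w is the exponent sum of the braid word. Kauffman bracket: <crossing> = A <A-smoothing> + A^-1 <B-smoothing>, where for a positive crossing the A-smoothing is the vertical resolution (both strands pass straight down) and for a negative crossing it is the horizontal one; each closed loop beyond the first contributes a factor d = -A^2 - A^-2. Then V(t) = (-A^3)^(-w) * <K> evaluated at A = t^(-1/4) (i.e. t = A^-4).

t^4 - 3*t^3 + 5*t^2 - 6*t + 7 - 6*t^-1 + 5*t^-2 - 3*t^-3 + t^-4

Derivation:
Markov-equivalent braids have isotopic closures, hence identical knot invariants. Strip the Markov moves from each word to reach a common short braid β, then compute V(t) once on β.
Braid A: s1 s2^-1 s1 s1 s2^-1 s2^-1 s1 s2^-1 on 3 strands has no conjugating prefix/suffix or stabilization to strip; take β = s1 s2^-1 s1 s1 s2^-1 s2^-1 s1 s2^-1.
Braid B: s1 s2^-1 s1 s1 s2^-1 s2^-1 s1 s2^-1 s3^-1 s4^-1 on 5 strands reduces by inverse Markov moves (closure unchanged at each step):
  Destabilize: the word has the form β·s4^-1 where s4^-1 occurs only as the final letter (β ∈ B_4); drop it and the last strand → 4 strands.
  Destabilize: the word has the form β·s3^-1 where s3^-1 occurs only as the final letter (β ∈ B_3); drop it and the last strand → 3 strands.
Reduced to β = s1 s2^-1 s1 s1 s2^-1 s2^-1 s1 s2^-1 on 3 strands, 8 crossings.
Both give the same β = s1 s2^-1 s1 s1 s2^-1 s2^-1 s1 s2^-1 on 3 strands, so one state sum suffices:
Braid: s1 s2^-1 s1 s1 s2^-1 s2^-1 s1 s2^-1 on 3 strands, 8 crossings.
Writhe w = (#positive) - (#negative) = 4 - 4 = 0.
State-sum expansion of <K>. There are 2^8 = 256 states.
Each crossing splits two ways (0=vertical, 1=horizontal). The state's weight is A^(#A-smoothings - #B-smoothings) * d^(loops - 1).
Tabulate the states by total A-exponent and number of loops L (A-exp: L × count):
  A^8: L=5 ×1
  A^6: L=4 ×8
  A^4: L=3 ×27, L=5 ×1
  A^2: L=2 ×47, L=4 ×9
  A^0: L=1 ×37, L=3 ×32, L=5 ×1
  A^-2: L=2 ×47, L=4 ×9
  A^-4: L=3 ×27, L=5 ×1
  A^-6: L=4 ×8
  A^-8: L=5 ×1
Each group contributes A^e * Σ count * d^(L-1):
Powers of d = -A^2 - A^-2: d^2 = A^4 + 2 + A^-4; d^3 = -A^6 - 3*A^2 - 3*A^-2 - A^-6; d^4 = A^8 + 4*A^4 + 6 + 4*A^-4 + A^-8.
  A^8 * (d^4) = A^16 + 4*A^12 + 6*A^8 + 4*A^4 + 1
  A^6 * (8*d^3) = -8*A^12 - 24*A^8 - 24*A^4 - 8
  A^4 * (27*d^2 + d^4) = A^12 + 31*A^8 + 60*A^4 + 31 + A^-4
  A^2 * (47*d + 9*d^3) = -9*A^8 - 74*A^4 - 74 - 9*A^-4
  A^0 * (37 + 32*d^2 + d^4) = A^8 + 36*A^4 + 107 + 36*A^-4 + A^-8
  A^-2 * (47*d + 9*d^3) = -9*A^4 - 74 - 74*A^-4 - 9*A^-8
  A^-4 * (27*d^2 + d^4) = A^4 + 31 + 60*A^-4 + 31*A^-8 + A^-12
  A^-6 * (8*d^3) = -8 - 24*A^-4 - 24*A^-8 - 8*A^-12
  A^-8 * (d^4) = 1 + 4*A^-4 + 6*A^-8 + 4*A^-12 + A^-16
Summing the groups: <K> = A^16 - 3*A^12 + 5*A^8 - 6*A^4 + 7 - 6*A^-4 + 5*A^-8 - 3*A^-12 + A^-16
Normalise by the writhe: (-A^3)^(-w) = (-A^3)^(0) = 1, so f(A) = 1 * <K> = A^16 - 3*A^12 + 5*A^8 - 6*A^4 + 7 - 6*A^-4 + 5*A^-8 - 3*A^-12 + A^-16.
Substitute A = t^(-1/4), i.e. A^e → t^(-e/4): V(t) = t^4 - 3*t^3 + 5*t^2 - 6*t + 7 - 6*t^-1 + 5*t^-2 - 3*t^-3 + t^-4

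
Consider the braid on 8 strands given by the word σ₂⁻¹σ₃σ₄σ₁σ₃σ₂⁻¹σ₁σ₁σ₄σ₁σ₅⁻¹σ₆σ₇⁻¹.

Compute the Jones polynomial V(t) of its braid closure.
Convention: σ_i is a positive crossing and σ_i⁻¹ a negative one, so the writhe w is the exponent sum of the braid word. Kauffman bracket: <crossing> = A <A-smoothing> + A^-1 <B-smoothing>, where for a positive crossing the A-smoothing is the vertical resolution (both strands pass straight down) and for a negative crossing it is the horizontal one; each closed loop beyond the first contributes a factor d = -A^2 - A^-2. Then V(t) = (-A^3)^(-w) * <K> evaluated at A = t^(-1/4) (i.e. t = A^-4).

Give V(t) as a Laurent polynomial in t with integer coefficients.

The presented braid s2^-1 s3 s4 s1 s3 s2^-1 s1 s1 s4 s1 s5^-1 s6 s7^-1 on 8 strands reduces by inverse Markov moves (closure unchanged at each step):
  Destabilize: the word has the form β·s7^-1 where s7^-1 occurs only as the final letter (β ∈ B_7); drop it and the last strand → 7 strands.
  Destabilize: the word has the form β·s6 where s6 occurs only as the final letter (β ∈ B_6); drop it and the last strand → 6 strands.
  Destabilize: the word has the form β·s5^-1 where s5^-1 occurs only as the final letter (β ∈ B_5); drop it and the last strand → 5 strands.
Reduced to β = s2^-1 s3 s4 s1 s3 s2^-1 s1 s1 s4 s1 on 5 strands, 10 crossings.
Compute on β:
Braid: s2^-1 s3 s4 s1 s3 s2^-1 s1 s1 s4 s1 on 5 strands, 10 crossings.
Writhe w = (#positive) - (#negative) = 8 - 2 = 6.
State-sum expansion of <K>. There are 2^10 = 1024 states.
Each crossing splits two ways (0=vertical, 1=horizontal). The state's weight is A^(#A-smoothings - #B-smoothings) * d^(loops - 1).
Tabulate the states by total A-exponent and number of loops L (A-exp: L × count):
  A^10: L=5 ×1
  A^8: L=4 ×10
  A^6: L=3 ×39, L=5 ×6
  A^4: L=2 ×68, L=4 ×51, L=6 ×1
  A^2: L=1 ×44, L=3 ×139, L=5 ×27
  A^0: L=2 ×126, L=4 ×118, L=6 ×8
  A^-2: L=1 ×11, L=3 ×140, L=5 ×58, L=7 ×1
  A^-4: L=2 ×19, L=4 ×85, L=6 ×16
  A^-6: L=3 ×15, L=5 ×28, L=7 ×2
  A^-8: L=4 ×6, L=6 ×4
  A^-10: L=5 ×1
Each group contributes A^e * Σ count * d^(L-1):
Powers of d = -A^2 - A^-2: d^2 = A^4 + 2 + A^-4; d^3 = -A^6 - 3*A^2 - 3*A^-2 - A^-6; d^4 = A^8 + 4*A^4 + 6 + 4*A^-4 + A^-8; d^5 = -A^10 - 5*A^6 - 10*A^2 - 10*A^-2 - 5*A^-6 - A^-10; d^6 = A^12 + 6*A^8 + 15*A^4 + 20 + 15*A^-4 + 6*A^-8 + A^-12.
  A^10 * (d^4) = A^18 + 4*A^14 + 6*A^10 + 4*A^6 + A^2
  A^8 * (10*d^3) = -10*A^14 - 30*A^10 - 30*A^6 - 10*A^2
  A^6 * (39*d^2 + 6*d^4) = 6*A^14 + 63*A^10 + 114*A^6 + 63*A^2 + 6*A^-2
  A^4 * (68*d + 51*d^3 + d^5) = -A^14 - 56*A^10 - 231*A^6 - 231*A^2 - 56*A^-2 - A^-6
  A^2 * (44 + 139*d^2 + 27*d^4) = 27*A^10 + 247*A^6 + 484*A^2 + 247*A^-2 + 27*A^-6
  A^0 * (126*d + 118*d^3 + 8*d^5) = -8*A^10 - 158*A^6 - 560*A^2 - 560*A^-2 - 158*A^-6 - 8*A^-10
  A^-2 * (11 + 140*d^2 + 58*d^4 + d^6) = A^10 + 64*A^6 + 387*A^2 + 659*A^-2 + 387*A^-6 + 64*A^-10 + A^-14
  A^-4 * (19*d + 85*d^3 + 16*d^5) = -16*A^6 - 165*A^2 - 434*A^-2 - 434*A^-6 - 165*A^-10 - 16*A^-14
  A^-6 * (15*d^2 + 28*d^4 + 2*d^6) = 2*A^6 + 40*A^2 + 157*A^-2 + 238*A^-6 + 157*A^-10 + 40*A^-14 + 2*A^-18
  A^-8 * (6*d^3 + 4*d^5) = -4*A^2 - 26*A^-2 - 58*A^-6 - 58*A^-10 - 26*A^-14 - 4*A^-18
  A^-10 * (d^4) = A^-2 + 4*A^-6 + 6*A^-10 + 4*A^-14 + A^-18
Summing the groups: <K> = A^18 - A^14 + 3*A^10 - 4*A^6 + 5*A^2 - 6*A^-2 + 5*A^-6 - 4*A^-10 + 3*A^-14 - A^-18
Normalise by the writhe: (-A^3)^(-w) = (-A^3)^(-6) = A^-18, so f(A) = A^-18 * <K> = 1 - A^-4 + 3*A^-8 - 4*A^-12 + 5*A^-16 - 6*A^-20 + 5*A^-24 - 4*A^-28 + 3*A^-32 - A^-36.
Substitute A = t^(-1/4), i.e. A^e → t^(-e/4): V(t) = -t^9 + 3*t^8 - 4*t^7 + 5*t^6 - 6*t^5 + 5*t^4 - 4*t^3 + 3*t^2 - t + 1

Answer: -t^9 + 3*t^8 - 4*t^7 + 5*t^6 - 6*t^5 + 5*t^4 - 4*t^3 + 3*t^2 - t + 1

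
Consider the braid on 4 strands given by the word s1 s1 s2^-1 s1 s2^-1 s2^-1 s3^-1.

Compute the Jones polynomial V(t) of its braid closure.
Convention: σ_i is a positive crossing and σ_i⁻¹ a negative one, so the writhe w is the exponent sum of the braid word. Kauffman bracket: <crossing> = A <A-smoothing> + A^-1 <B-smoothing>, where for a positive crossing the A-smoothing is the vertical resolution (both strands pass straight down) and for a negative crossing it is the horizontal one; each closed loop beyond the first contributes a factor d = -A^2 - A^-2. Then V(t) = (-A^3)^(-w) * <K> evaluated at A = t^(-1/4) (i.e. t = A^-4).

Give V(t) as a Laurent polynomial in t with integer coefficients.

-t^3 + 2*t^2 - 2*t + 3 - 2*t^-1 + 2*t^-2 - t^-3

Derivation:
The presented braid s1 s1 s2^-1 s1 s2^-1 s2^-1 s3^-1 on 4 strands reduces by inverse Markov moves (closure unchanged at each step):
  Destabilize: the word has the form β·s3^-1 where s3^-1 occurs only as the final letter (β ∈ B_3); drop it and the last strand → 3 strands.
Reduced to β = s1 s1 s2^-1 s1 s2^-1 s2^-1 on 3 strands, 6 crossings.
Compute on β:
Braid: s1 s1 s2^-1 s1 s2^-1 s2^-1 on 3 strands, 6 crossings.
Writhe w = (#positive) - (#negative) = 3 - 3 = 0.
State-sum expansion of <K>. There are 2^6 = 64 states.
Each crossing splits two ways (0=vertical, 1=horizontal). The state's weight is A^(#A-smoothings - #B-smoothings) * d^(loops - 1).
Tabulate the states by total A-exponent and number of loops L (A-exp: L × count):
  A^6: L=4 ×1
  A^4: L=3 ×6
  A^2: L=2 ×14, L=4 ×1
  A^0: L=1 ×13, L=3 ×7
  A^-2: L=2 ×14, L=4 ×1
  A^-4: L=3 ×6
  A^-6: L=4 ×1
Each group contributes A^e * Σ count * d^(L-1):
Powers of d = -A^2 - A^-2: d^2 = A^4 + 2 + A^-4; d^3 = -A^6 - 3*A^2 - 3*A^-2 - A^-6.
  A^6 * (d^3) = -A^12 - 3*A^8 - 3*A^4 - 1
  A^4 * (6*d^2) = 6*A^8 + 12*A^4 + 6
  A^2 * (14*d + d^3) = -A^8 - 17*A^4 - 17 - A^-4
  A^0 * (13 + 7*d^2) = 7*A^4 + 27 + 7*A^-4
  A^-2 * (14*d + d^3) = -A^4 - 17 - 17*A^-4 - A^-8
  A^-4 * (6*d^2) = 6 + 12*A^-4 + 6*A^-8
  A^-6 * (d^3) = -1 - 3*A^-4 - 3*A^-8 - A^-12
Summing the groups: <K> = -A^12 + 2*A^8 - 2*A^4 + 3 - 2*A^-4 + 2*A^-8 - A^-12
Normalise by the writhe: (-A^3)^(-w) = (-A^3)^(0) = 1, so f(A) = 1 * <K> = -A^12 + 2*A^8 - 2*A^4 + 3 - 2*A^-4 + 2*A^-8 - A^-12.
Substitute A = t^(-1/4), i.e. A^e → t^(-e/4): V(t) = -t^3 + 2*t^2 - 2*t + 3 - 2*t^-1 + 2*t^-2 - t^-3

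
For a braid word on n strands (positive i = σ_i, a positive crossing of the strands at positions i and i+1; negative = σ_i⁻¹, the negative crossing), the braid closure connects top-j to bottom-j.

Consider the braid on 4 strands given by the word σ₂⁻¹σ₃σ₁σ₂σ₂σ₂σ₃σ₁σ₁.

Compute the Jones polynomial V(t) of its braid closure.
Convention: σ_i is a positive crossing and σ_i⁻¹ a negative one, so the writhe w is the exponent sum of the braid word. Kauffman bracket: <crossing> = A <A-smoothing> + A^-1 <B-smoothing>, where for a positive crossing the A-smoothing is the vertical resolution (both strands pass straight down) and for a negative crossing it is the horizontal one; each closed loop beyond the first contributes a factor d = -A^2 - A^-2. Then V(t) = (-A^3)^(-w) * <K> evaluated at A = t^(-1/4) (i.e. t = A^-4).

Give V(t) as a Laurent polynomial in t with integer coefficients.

Braid: s2^-1 s3 s1 s2 s2 s2 s3 s1 s1 on 4 strands, 9 crossings.
Writhe w = (#positive) - (#negative) = 8 - 1 = 7.
Computing the Kauffman bracket via state sum. There are 2^9 = 512 states.
For each crossing: s=0 is the vertical smoothing, s=1 horizontal. Crossing k contributes A^(sign_k * (1 - 2*s_k)); loop factor d = -A^2 - A^-2.
Tabulate the states by total A-exponent and number of loops L (A-exp: L × count):
  A^9: L=3 ×1
  A^7: L=2 ×5, L=4 ×4
  A^5: L=1 ×6, L=3 ×27, L=5 ×3
  A^3: L=2 ×57, L=4 ×26, L=6 ×1
  A^1: L=1 ×39, L=3 ×77, L=5 ×10
  A^-1: L=2 ×81, L=4 ×44, L=6 ×1
  A^-3: L=3 ×73, L=5 ×11
  A^-5: L=4 ×35, L=6 ×1
  A^-7: L=5 ×9
  A^-9: L=6 ×1
Each group contributes A^e * Σ count * d^(L-1):
Powers of d = -A^2 - A^-2: d^2 = A^4 + 2 + A^-4; d^3 = -A^6 - 3*A^2 - 3*A^-2 - A^-6; d^4 = A^8 + 4*A^4 + 6 + 4*A^-4 + A^-8; d^5 = -A^10 - 5*A^6 - 10*A^2 - 10*A^-2 - 5*A^-6 - A^-10.
  A^9 * (d^2) = A^13 + 2*A^9 + A^5
  A^7 * (5*d + 4*d^3) = -4*A^13 - 17*A^9 - 17*A^5 - 4*A
  A^5 * (6 + 27*d^2 + 3*d^4) = 3*A^13 + 39*A^9 + 78*A^5 + 39*A + 3*A^-3
  A^3 * (57*d + 26*d^3 + d^5) = -A^13 - 31*A^9 - 145*A^5 - 145*A - 31*A^-3 - A^-7
  A^1 * (39 + 77*d^2 + 10*d^4) = 10*A^9 + 117*A^5 + 253*A + 117*A^-3 + 10*A^-7
  A^-1 * (81*d + 44*d^3 + d^5) = -A^9 - 49*A^5 - 223*A - 223*A^-3 - 49*A^-7 - A^-11
  A^-3 * (73*d^2 + 11*d^4) = 11*A^5 + 117*A + 212*A^-3 + 117*A^-7 + 11*A^-11
  A^-5 * (35*d^3 + d^5) = -A^5 - 40*A - 115*A^-3 - 115*A^-7 - 40*A^-11 - A^-15
  A^-7 * (9*d^4) = 9*A + 36*A^-3 + 54*A^-7 + 36*A^-11 + 9*A^-15
  A^-9 * (d^5) = -A - 5*A^-3 - 10*A^-7 - 10*A^-11 - 5*A^-15 - A^-19
Summing the groups: <K> = -A^13 + 2*A^9 - 5*A^5 + 5*A - 6*A^-3 + 6*A^-7 - 4*A^-11 + 3*A^-15 - A^-19
Normalise by the writhe: (-A^3)^(-w) = (-A^3)^(-7) = -A^-21, so f(A) = -A^-21 * <K> = A^-8 - 2*A^-12 + 5*A^-16 - 5*A^-20 + 6*A^-24 - 6*A^-28 + 4*A^-32 - 3*A^-36 + A^-40.
Substitute A = t^(-1/4), i.e. A^e → t^(-e/4): V(t) = t^10 - 3*t^9 + 4*t^8 - 6*t^7 + 6*t^6 - 5*t^5 + 5*t^4 - 2*t^3 + t^2

Answer: t^10 - 3*t^9 + 4*t^8 - 6*t^7 + 6*t^6 - 5*t^5 + 5*t^4 - 2*t^3 + t^2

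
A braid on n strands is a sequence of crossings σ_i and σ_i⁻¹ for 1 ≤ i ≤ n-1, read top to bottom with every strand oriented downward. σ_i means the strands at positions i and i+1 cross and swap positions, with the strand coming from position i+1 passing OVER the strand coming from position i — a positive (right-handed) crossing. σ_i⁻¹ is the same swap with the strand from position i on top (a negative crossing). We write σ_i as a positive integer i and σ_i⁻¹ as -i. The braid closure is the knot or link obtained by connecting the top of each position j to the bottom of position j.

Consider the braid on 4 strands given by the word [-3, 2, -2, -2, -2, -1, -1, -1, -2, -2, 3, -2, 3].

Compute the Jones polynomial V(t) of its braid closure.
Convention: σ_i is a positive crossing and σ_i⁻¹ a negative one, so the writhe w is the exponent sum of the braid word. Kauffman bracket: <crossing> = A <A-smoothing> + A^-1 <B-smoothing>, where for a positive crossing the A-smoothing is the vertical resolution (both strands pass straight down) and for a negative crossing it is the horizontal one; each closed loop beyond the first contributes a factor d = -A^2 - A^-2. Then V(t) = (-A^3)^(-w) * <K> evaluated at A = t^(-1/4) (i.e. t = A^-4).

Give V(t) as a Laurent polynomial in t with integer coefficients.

The presented braid s3^-1 s2 s2^-1 s2^-1 s2^-1 s1^-1 s1^-1 s1^-1 s2^-1 s2^-1 s3 s2^-1 s3 on 4 strands reduces by inverse Markov moves (closure unchanged at each step):
  Deconjugate: the word is γ·β·γ⁻¹ with γ = s3^-1 s2 (prefix) and γ⁻¹ = s2^-1 s3 (suffix); strip both.
  Destabilize: the word has the form β·s3 where s3 occurs only as the final letter (β ∈ B_3); drop it and the last strand → 3 strands.
Reduced to β = s2^-1 s2^-1 s2^-1 s1^-1 s1^-1 s1^-1 s2^-1 s2^-1 on 3 strands, 8 crossings.
Compute on β:
Braid: s2^-1 s2^-1 s2^-1 s1^-1 s1^-1 s1^-1 s2^-1 s2^-1 on 3 strands, 8 crossings.
Writhe w = (#positive) - (#negative) = 0 - 8 = -8.
State-sum expansion of <K>. There are 2^8 = 256 states.
For each crossing: s=0 is the vertical smoothing, s=1 horizontal. Crossing k contributes A^(sign_k * (1 - 2*s_k)); loop factor d = -A^2 - A^-2.
Tabulate the states by total A-exponent and number of loops L (A-exp: L × count):
  A^8: L=7 ×1
  A^6: L=6 ×8
  A^4: L=5 ×28
  A^2: L=4 ×55, L=6 ×1
  A^0: L=3 ×65, L=5 ×5
  A^-2: L=2 ×45, L=4 ×11
  A^-4: L=1 ×15, L=3 ×13
  A^-6: L=2 ×8
  A^-8: L=3 ×1
Each group contributes A^e * Σ count * d^(L-1):
Powers of d = -A^2 - A^-2: d^2 = A^4 + 2 + A^-4; d^3 = -A^6 - 3*A^2 - 3*A^-2 - A^-6; d^4 = A^8 + 4*A^4 + 6 + 4*A^-4 + A^-8; d^5 = -A^10 - 5*A^6 - 10*A^2 - 10*A^-2 - 5*A^-6 - A^-10; d^6 = A^12 + 6*A^8 + 15*A^4 + 20 + 15*A^-4 + 6*A^-8 + A^-12.
  A^8 * (d^6) = A^20 + 6*A^16 + 15*A^12 + 20*A^8 + 15*A^4 + 6 + A^-4
  A^6 * (8*d^5) = -8*A^16 - 40*A^12 - 80*A^8 - 80*A^4 - 40 - 8*A^-4
  A^4 * (28*d^4) = 28*A^12 + 112*A^8 + 168*A^4 + 112 + 28*A^-4
  A^2 * (55*d^3 + d^5) = -A^12 - 60*A^8 - 175*A^4 - 175 - 60*A^-4 - A^-8
  A^0 * (65*d^2 + 5*d^4) = 5*A^8 + 85*A^4 + 160 + 85*A^-4 + 5*A^-8
  A^-2 * (45*d + 11*d^3) = -11*A^4 - 78 - 78*A^-4 - 11*A^-8
  A^-4 * (15 + 13*d^2) = 13 + 41*A^-4 + 13*A^-8
  A^-6 * (8*d) = -8*A^-4 - 8*A^-8
  A^-8 * (d^2) = A^-4 + 2*A^-8 + A^-12
Summing the groups: <K> = A^20 - 2*A^16 + 2*A^12 - 3*A^8 + 2*A^4 - 2 + 2*A^-4 + A^-12
Normalise by the writhe: (-A^3)^(-w) = (-A^3)^(8) = A^24, so f(A) = A^24 * <K> = A^44 - 2*A^40 + 2*A^36 - 3*A^32 + 2*A^28 - 2*A^24 + 2*A^20 + A^12.
Substitute A = t^(-1/4), i.e. A^e → t^(-e/4): V(t) = t^-3 + 2*t^-5 - 2*t^-6 + 2*t^-7 - 3*t^-8 + 2*t^-9 - 2*t^-10 + t^-11

Answer: t^-3 + 2*t^-5 - 2*t^-6 + 2*t^-7 - 3*t^-8 + 2*t^-9 - 2*t^-10 + t^-11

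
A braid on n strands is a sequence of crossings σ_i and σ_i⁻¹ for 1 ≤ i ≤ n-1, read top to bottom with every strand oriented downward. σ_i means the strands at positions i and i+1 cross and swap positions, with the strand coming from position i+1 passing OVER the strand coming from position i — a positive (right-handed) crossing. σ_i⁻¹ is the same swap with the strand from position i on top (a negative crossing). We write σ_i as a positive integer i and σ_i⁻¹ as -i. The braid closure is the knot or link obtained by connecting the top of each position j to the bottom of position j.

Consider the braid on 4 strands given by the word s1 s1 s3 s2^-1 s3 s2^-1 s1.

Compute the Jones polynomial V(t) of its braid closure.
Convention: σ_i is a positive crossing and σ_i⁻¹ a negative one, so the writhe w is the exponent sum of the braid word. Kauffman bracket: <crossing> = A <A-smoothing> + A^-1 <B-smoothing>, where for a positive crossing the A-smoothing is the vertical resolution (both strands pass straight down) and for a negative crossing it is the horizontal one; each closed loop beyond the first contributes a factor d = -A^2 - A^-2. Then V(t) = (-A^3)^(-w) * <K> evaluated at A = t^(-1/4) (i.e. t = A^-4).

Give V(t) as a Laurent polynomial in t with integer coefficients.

-t^6 + 2*t^5 - 2*t^4 + 3*t^3 - 3*t^2 + 2*t - 1 + t^-1

Derivation:
Braid: s1 s1 s3 s2^-1 s3 s2^-1 s1 on 4 strands, 7 crossings.
Writhe w = (#positive) - (#negative) = 5 - 2 = 3.
Computing the Kauffman bracket via state sum. There are 2^7 = 128 states.
Each crossing splits two ways (0=vertical, 1=horizontal). The state's weight is A^(#A-smoothings - #B-smoothings) * d^(loops - 1).
Tabulate the states by total A-exponent and number of loops L (A-exp: L × count):
  A^7: L=4 ×1
  A^5: L=3 ×7
  A^3: L=2 ×17, L=4 ×4
  A^1: L=1 ×15, L=3 ×19, L=5 ×1
  A^-1: L=2 ×27, L=4 ×8
  A^-3: L=3 ×20, L=5 ×1
  A^-5: L=4 ×7
  A^-7: L=5 ×1
Each group contributes A^e * Σ count * d^(L-1):
Powers of d = -A^2 - A^-2: d^2 = A^4 + 2 + A^-4; d^3 = -A^6 - 3*A^2 - 3*A^-2 - A^-6; d^4 = A^8 + 4*A^4 + 6 + 4*A^-4 + A^-8.
  A^7 * (d^3) = -A^13 - 3*A^9 - 3*A^5 - A
  A^5 * (7*d^2) = 7*A^9 + 14*A^5 + 7*A
  A^3 * (17*d + 4*d^3) = -4*A^9 - 29*A^5 - 29*A - 4*A^-3
  A^1 * (15 + 19*d^2 + d^4) = A^9 + 23*A^5 + 59*A + 23*A^-3 + A^-7
  A^-1 * (27*d + 8*d^3) = -8*A^5 - 51*A - 51*A^-3 - 8*A^-7
  A^-3 * (20*d^2 + d^4) = A^5 + 24*A + 46*A^-3 + 24*A^-7 + A^-11
  A^-5 * (7*d^3) = -7*A - 21*A^-3 - 21*A^-7 - 7*A^-11
  A^-7 * (d^4) = A + 4*A^-3 + 6*A^-7 + 4*A^-11 + A^-15
Summing the groups: <K> = -A^13 + A^9 - 2*A^5 + 3*A - 3*A^-3 + 2*A^-7 - 2*A^-11 + A^-15
Normalise by the writhe: (-A^3)^(-w) = (-A^3)^(-3) = -A^-9, so f(A) = -A^-9 * <K> = A^4 - 1 + 2*A^-4 - 3*A^-8 + 3*A^-12 - 2*A^-16 + 2*A^-20 - A^-24.
Substitute A = t^(-1/4), i.e. A^e → t^(-e/4): V(t) = -t^6 + 2*t^5 - 2*t^4 + 3*t^3 - 3*t^2 + 2*t - 1 + t^-1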